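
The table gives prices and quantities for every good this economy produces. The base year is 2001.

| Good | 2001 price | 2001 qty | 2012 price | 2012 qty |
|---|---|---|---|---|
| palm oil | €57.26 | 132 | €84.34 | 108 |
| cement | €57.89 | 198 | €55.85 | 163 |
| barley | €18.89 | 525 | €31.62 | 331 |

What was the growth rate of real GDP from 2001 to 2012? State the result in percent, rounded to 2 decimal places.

-24.41%

Real GDP 2001 = Nominal GDP 2001 = 57.26·132 + 57.89·198 + 18.89·525 = 28937.79.
Real GDP 2012 (at 2001 prices) = 57.26·108 + 57.89·163 + 18.89·331 = 21872.74.
Real growth = 21872.74/28937.79 − 1 = -0.2441.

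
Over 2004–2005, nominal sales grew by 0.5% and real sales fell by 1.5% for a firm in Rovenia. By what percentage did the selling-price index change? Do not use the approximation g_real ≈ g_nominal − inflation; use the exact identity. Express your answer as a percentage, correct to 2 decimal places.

(1 + g_nom) = (1 + g_real)(1 + π), so π = 1.0050 / 0.9850 − 1 = 0.02030.

2.03%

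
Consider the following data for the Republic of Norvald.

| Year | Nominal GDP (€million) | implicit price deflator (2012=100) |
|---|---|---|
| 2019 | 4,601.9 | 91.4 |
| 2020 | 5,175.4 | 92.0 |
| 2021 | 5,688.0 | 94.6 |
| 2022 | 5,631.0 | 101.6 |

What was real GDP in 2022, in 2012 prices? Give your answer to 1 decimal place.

Real GDP 2022 = 5631.0 / 1.016 = 5542.32.

€5,542.3 million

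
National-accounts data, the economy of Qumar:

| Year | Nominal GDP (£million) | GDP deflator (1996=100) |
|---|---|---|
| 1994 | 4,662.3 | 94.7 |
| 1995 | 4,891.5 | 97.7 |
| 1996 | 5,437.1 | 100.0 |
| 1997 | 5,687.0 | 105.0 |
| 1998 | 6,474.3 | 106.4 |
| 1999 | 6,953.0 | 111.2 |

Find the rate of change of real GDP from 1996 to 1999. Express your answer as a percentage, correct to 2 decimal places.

15.00%

Real GDP 1996 = 5437.1/1.000 = 5437.10.
Real GDP 1999 = 6953.0/1.112 = 6252.70.
Change = 6252.70/5437.10 − 1 = 0.1500.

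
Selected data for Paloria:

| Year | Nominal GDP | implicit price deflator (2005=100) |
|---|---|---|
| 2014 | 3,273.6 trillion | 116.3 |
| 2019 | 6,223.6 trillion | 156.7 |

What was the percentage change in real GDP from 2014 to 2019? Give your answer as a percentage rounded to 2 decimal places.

41.10%

Real GDP 2014 = 3273.6 / 1.163 = 2814.79.
Real GDP 2019 = 6223.6 / 1.567 = 3971.67.
Real growth = 3971.67 / 2814.79 − 1 = 0.4110.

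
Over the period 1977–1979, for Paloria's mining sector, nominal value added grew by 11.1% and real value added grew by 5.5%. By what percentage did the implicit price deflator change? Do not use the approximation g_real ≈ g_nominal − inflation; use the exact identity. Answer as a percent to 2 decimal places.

5.31%

(1 + g_nom) = (1 + g_real)(1 + π), so π = 1.1110 / 1.0550 − 1 = 0.05308.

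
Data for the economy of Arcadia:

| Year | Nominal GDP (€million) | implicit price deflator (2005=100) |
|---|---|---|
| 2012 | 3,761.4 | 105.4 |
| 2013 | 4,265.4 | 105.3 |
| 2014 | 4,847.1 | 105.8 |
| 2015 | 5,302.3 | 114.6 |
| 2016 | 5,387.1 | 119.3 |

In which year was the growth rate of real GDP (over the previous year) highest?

2013

2013: real = 4265.4/1.053 = 4050.71; growth vs 2012 (3568.69) = 13.51%.
2014: real = 4847.1/1.058 = 4581.38; growth vs 2013 (4050.71) = 13.10%.
2015: real = 5302.3/1.146 = 4626.79; growth vs 2014 (4581.38) = 0.99%.
2016: real = 5387.1/1.193 = 4515.59; growth vs 2015 (4626.79) = -2.40%.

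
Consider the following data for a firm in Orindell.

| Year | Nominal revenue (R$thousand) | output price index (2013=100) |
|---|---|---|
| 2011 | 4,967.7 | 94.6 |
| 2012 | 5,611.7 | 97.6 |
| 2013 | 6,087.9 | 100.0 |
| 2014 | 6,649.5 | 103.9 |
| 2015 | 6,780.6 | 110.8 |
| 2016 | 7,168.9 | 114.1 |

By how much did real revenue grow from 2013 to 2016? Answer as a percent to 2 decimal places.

3.20%

Real revenue 2013 = 6087.9/1.000 = 6087.90.
Real revenue 2016 = 7168.9/1.141 = 6283.00.
Change = 6283.00/6087.90 − 1 = 0.0320.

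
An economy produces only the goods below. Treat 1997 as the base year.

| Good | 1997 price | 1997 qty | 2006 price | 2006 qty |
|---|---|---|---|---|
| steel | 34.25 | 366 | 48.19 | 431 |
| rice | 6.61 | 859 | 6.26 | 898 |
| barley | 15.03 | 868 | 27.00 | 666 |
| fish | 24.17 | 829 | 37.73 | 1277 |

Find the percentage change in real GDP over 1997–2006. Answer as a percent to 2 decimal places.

Real GDP 1997 = Nominal GDP 1997 = 34.25·366 + 6.61·859 + 15.03·868 + 24.17·829 = 51296.46.
Real GDP 2006 (at 1997 prices) = 34.25·431 + 6.61·898 + 15.03·666 + 24.17·1277 = 61572.60.
Real growth = 61572.60/51296.46 − 1 = 0.2003.

20.03%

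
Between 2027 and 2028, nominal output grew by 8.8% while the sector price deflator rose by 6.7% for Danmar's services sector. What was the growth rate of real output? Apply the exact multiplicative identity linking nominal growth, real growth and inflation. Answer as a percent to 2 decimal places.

1.97%

(1 + g_nom) = (1 + g_real)(1 + π), so g_real = 1.0880 / 1.0670 − 1 = 0.01968.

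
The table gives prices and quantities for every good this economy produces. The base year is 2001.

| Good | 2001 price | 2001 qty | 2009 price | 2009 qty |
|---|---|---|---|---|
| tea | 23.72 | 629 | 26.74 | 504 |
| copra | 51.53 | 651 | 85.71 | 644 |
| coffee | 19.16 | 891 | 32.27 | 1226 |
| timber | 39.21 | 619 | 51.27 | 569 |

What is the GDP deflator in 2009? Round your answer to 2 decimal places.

151.10

Nominal GDP 2009 = 26.74·504 + 85.71·644 + 32.27·1226 + 51.27·569 = 137409.85.
Real GDP 2009 (at 2001 prices) = 23.72·504 + 51.53·644 + 19.16·1226 + 39.21·569 = 90940.85.
Deflator = Nominal/Real × 100 = 137409.85/90940.85 × 100 = 151.098.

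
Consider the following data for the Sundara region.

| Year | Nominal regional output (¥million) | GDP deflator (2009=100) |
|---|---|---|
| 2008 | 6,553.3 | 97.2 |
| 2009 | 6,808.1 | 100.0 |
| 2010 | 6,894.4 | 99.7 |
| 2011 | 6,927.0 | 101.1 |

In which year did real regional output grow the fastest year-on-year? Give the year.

2009: real = 6808.1/1.000 = 6808.10; growth vs 2008 (6742.08) = 0.98%.
2010: real = 6894.4/0.997 = 6915.15; growth vs 2009 (6808.10) = 1.57%.
2011: real = 6927.0/1.011 = 6851.63; growth vs 2010 (6915.15) = -0.92%.

2010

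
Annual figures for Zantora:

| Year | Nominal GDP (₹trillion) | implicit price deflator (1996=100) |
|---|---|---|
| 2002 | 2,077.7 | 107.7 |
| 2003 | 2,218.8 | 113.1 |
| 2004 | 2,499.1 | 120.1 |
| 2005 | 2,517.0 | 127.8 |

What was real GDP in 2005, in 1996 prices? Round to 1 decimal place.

₹1,969.5 trillion

Real GDP 2005 = 2517.0 / 1.278 = 1969.48.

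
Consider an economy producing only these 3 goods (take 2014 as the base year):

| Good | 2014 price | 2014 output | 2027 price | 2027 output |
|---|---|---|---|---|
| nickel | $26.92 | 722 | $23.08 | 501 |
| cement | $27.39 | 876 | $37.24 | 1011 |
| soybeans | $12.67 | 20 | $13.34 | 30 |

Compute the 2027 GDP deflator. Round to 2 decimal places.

119.38

Nominal GDP 2027 = 23.08·501 + 37.24·1011 + 13.34·30 = 49612.92.
Real GDP 2027 (at 2014 prices) = 26.92·501 + 27.39·1011 + 12.67·30 = 41558.31.
Deflator = Nominal/Real × 100 = 49612.92/41558.31 × 100 = 119.381.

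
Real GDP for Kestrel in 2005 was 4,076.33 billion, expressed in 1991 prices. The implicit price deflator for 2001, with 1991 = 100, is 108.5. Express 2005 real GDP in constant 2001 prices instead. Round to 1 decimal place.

4,422.8 billion

Real GDP in 2001 prices = Real GDP in 1991 prices × (P_2001/P_1991) = 4076.33 × 1.085 = 4422.82.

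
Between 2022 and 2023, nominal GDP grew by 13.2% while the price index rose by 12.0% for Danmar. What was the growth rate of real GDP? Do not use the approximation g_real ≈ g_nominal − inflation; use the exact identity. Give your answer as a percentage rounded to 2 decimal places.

(1 + g_nom) = (1 + g_real)(1 + π), so g_real = 1.1320 / 1.1200 − 1 = 0.01071.

1.07%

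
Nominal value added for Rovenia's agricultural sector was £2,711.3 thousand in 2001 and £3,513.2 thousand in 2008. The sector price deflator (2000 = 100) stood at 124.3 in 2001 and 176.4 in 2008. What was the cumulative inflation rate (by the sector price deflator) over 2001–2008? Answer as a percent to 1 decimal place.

Price-level change = 176.4 / 124.3 − 1 = 0.4191.

41.9%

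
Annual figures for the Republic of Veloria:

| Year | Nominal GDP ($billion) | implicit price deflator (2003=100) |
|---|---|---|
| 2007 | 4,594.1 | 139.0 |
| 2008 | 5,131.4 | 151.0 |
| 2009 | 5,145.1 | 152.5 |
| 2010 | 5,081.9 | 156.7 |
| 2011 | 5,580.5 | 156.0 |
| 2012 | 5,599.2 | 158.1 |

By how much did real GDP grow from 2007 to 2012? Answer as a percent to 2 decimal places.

Real GDP 2007 = 4594.1/1.390 = 3305.11.
Real GDP 2012 = 5599.2/1.581 = 3541.56.
Change = 3541.56/3305.11 − 1 = 0.0715.

7.15%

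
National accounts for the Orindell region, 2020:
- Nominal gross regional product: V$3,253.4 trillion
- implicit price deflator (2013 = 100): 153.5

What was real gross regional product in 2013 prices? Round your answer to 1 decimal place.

V$2,119.5 trillion

Real gross regional product = Nominal / (implicit price deflator/100) = 3253.4 / 1.535 = 2119.48.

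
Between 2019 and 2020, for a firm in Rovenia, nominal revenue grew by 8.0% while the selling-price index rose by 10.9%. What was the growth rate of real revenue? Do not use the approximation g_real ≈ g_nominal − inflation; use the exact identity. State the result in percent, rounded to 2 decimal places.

-2.61%

(1 + g_nom) = (1 + g_real)(1 + π), so g_real = 1.0800 / 1.1090 − 1 = -0.02615.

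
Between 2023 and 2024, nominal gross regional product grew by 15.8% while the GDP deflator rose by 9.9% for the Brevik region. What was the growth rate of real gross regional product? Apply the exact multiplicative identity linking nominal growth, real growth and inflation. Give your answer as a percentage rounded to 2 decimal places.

(1 + g_nom) = (1 + g_real)(1 + π), so g_real = 1.1580 / 1.0990 − 1 = 0.05369.

5.37%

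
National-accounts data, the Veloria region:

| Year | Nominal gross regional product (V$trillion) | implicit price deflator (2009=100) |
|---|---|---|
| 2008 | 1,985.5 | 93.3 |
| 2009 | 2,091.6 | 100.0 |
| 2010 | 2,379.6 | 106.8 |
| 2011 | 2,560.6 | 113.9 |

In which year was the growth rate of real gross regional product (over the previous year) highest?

2009: real = 2091.6/1.000 = 2091.60; growth vs 2008 (2128.08) = -1.71%.
2010: real = 2379.6/1.068 = 2228.09; growth vs 2009 (2091.60) = 6.53%.
2011: real = 2560.6/1.139 = 2248.11; growth vs 2010 (2228.09) = 0.90%.

2010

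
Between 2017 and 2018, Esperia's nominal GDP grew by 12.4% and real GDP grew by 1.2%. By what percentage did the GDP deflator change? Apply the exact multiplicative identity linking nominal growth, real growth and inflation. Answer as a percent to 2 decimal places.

(1 + g_nom) = (1 + g_real)(1 + π), so π = 1.1240 / 1.0120 − 1 = 0.11067.

11.07%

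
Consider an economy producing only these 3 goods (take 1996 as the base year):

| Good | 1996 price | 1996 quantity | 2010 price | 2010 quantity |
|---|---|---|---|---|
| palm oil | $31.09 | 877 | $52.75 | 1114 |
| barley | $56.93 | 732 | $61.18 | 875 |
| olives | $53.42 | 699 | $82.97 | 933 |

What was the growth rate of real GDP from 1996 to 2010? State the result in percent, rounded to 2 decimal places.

Real GDP 1996 = Nominal GDP 1996 = 31.09·877 + 56.93·732 + 53.42·699 = 106279.27.
Real GDP 2010 (at 1996 prices) = 31.09·1114 + 56.93·875 + 53.42·933 = 134288.87.
Real growth = 134288.87/106279.27 − 1 = 0.2635.

26.35%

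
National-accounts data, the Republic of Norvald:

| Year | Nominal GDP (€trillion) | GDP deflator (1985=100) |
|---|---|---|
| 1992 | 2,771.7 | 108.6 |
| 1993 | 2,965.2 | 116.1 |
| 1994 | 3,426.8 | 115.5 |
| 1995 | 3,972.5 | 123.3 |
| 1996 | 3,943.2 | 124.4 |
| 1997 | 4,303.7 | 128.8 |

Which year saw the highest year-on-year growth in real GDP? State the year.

1993: real = 2965.2/1.161 = 2554.01; growth vs 1992 (2552.21) = 0.07%.
1994: real = 3426.8/1.155 = 2966.93; growth vs 1993 (2554.01) = 16.17%.
1995: real = 3972.5/1.233 = 3221.82; growth vs 1994 (2966.93) = 8.59%.
1996: real = 3943.2/1.244 = 3169.77; growth vs 1995 (3221.82) = -1.62%.
1997: real = 4303.7/1.288 = 3341.38; growth vs 1996 (3169.77) = 5.41%.

1994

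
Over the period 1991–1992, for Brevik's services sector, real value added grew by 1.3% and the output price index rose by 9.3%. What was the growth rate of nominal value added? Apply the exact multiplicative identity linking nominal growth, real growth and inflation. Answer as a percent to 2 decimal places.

10.72%

(1 + g_nom) = (1 + g_real)(1 + π) = 1.0130 × 1.0930 = 1.10721.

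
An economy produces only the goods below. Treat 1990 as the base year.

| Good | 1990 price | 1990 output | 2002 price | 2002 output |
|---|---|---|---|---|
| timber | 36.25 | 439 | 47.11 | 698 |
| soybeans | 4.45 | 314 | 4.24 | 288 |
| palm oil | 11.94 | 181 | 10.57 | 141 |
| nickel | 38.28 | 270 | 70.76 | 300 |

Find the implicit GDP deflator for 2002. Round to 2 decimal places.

142.94

Nominal GDP 2002 = 47.11·698 + 4.24·288 + 10.57·141 + 70.76·300 = 56822.27.
Real GDP 2002 (at 1990 prices) = 36.25·698 + 4.45·288 + 11.94·141 + 38.28·300 = 39751.64.
Deflator = Nominal/Real × 100 = 56822.27/39751.64 × 100 = 142.943.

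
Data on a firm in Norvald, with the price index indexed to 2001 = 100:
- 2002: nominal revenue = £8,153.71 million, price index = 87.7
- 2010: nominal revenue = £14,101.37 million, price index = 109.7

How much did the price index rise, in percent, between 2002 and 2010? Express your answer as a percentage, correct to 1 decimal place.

Price-level change = 109.7 / 87.7 − 1 = 0.2509.

25.1%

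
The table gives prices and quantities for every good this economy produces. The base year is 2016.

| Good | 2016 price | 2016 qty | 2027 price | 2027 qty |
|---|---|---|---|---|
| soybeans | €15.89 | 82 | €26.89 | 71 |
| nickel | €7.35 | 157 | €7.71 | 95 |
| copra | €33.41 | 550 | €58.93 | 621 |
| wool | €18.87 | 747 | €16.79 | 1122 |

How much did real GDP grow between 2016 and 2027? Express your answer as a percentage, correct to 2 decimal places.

Real GDP 2016 = Nominal GDP 2016 = 15.89·82 + 7.35·157 + 33.41·550 + 18.87·747 = 34928.32.
Real GDP 2027 (at 2016 prices) = 15.89·71 + 7.35·95 + 33.41·621 + 18.87·1122 = 43746.19.
Real growth = 43746.19/34928.32 − 1 = 0.2525.

25.25%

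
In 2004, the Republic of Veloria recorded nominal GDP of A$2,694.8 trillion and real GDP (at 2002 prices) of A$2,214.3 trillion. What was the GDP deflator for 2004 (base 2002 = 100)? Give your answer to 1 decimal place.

GDP deflator = (Nominal / Real) × 100 = 2694.8 / 2214.3 × 100 = 121.70.

121.7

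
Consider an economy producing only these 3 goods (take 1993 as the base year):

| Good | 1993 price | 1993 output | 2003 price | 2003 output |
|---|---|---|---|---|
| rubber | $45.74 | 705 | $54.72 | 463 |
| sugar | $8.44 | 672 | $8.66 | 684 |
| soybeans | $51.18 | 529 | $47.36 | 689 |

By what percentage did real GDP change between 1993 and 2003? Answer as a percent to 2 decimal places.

Real GDP 1993 = Nominal GDP 1993 = 45.74·705 + 8.44·672 + 51.18·529 = 64992.60.
Real GDP 2003 (at 1993 prices) = 45.74·463 + 8.44·684 + 51.18·689 = 62213.60.
Real growth = 62213.60/64992.60 − 1 = -0.0428.

-4.28%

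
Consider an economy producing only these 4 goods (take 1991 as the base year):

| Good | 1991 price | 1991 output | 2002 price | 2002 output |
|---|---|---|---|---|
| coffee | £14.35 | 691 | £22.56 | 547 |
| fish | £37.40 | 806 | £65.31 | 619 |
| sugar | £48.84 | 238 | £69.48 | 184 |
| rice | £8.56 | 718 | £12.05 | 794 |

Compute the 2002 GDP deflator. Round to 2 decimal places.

160.57

Nominal GDP 2002 = 22.56·547 + 65.31·619 + 69.48·184 + 12.05·794 = 75119.23.
Real GDP 2002 (at 1991 prices) = 14.35·547 + 37.40·619 + 48.84·184 + 8.56·794 = 46783.25.
Deflator = Nominal/Real × 100 = 75119.23/46783.25 × 100 = 160.569.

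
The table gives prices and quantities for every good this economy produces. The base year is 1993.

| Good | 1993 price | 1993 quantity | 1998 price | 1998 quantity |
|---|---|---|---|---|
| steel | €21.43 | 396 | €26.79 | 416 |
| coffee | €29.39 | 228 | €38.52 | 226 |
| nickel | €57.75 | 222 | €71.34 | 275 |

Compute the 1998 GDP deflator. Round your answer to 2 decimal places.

Nominal GDP 1998 = 26.79·416 + 38.52·226 + 71.34·275 = 39468.66.
Real GDP 1998 (at 1993 prices) = 21.43·416 + 29.39·226 + 57.75·275 = 31438.27.
Deflator = Nominal/Real × 100 = 39468.66/31438.27 × 100 = 125.543.

125.54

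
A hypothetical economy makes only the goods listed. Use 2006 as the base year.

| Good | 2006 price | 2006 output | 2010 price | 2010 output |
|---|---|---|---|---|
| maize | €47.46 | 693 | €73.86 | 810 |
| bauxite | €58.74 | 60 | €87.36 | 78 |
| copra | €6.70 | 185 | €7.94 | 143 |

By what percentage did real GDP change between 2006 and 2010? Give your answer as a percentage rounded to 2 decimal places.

16.81%

Real GDP 2006 = Nominal GDP 2006 = 47.46·693 + 58.74·60 + 6.70·185 = 37653.68.
Real GDP 2010 (at 2006 prices) = 47.46·810 + 58.74·78 + 6.70·143 = 43982.42.
Real growth = 43982.42/37653.68 − 1 = 0.1681.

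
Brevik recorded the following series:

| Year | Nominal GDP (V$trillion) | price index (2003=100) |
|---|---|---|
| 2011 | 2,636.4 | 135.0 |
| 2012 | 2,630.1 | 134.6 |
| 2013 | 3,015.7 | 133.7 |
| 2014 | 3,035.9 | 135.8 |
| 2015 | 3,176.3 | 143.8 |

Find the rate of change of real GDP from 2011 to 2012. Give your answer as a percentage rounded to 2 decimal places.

0.06%

Real GDP 2011 = 2636.4/1.350 = 1952.89.
Real GDP 2012 = 2630.1/1.346 = 1954.01.
Change = 1954.01/1952.89 − 1 = 0.0006.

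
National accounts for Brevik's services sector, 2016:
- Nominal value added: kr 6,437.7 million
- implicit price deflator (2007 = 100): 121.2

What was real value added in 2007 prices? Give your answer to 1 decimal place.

Real value added = Nominal / (implicit price deflator/100) = 6437.7 / 1.212 = 5311.63.

kr 5,311.6 million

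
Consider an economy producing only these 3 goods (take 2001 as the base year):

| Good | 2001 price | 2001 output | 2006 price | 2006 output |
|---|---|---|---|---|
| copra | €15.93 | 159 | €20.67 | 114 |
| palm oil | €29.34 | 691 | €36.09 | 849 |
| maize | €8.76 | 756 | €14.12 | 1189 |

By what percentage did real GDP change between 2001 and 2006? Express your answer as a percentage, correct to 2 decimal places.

Real GDP 2001 = Nominal GDP 2001 = 15.93·159 + 29.34·691 + 8.76·756 = 29429.37.
Real GDP 2006 (at 2001 prices) = 15.93·114 + 29.34·849 + 8.76·1189 = 37141.32.
Real growth = 37141.32/29429.37 − 1 = 0.2620.

26.20%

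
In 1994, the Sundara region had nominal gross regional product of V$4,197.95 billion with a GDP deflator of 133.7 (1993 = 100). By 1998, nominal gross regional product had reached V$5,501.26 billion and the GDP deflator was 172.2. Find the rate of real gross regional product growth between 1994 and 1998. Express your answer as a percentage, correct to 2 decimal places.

1.75%

Deflate each year: 1994 → 4197.95/1.337 = 3139.83; 1998 → 5501.26/1.722 = 3194.69.
So real gross regional product changed by 3194.69/3139.83 − 1 = 0.0175, i.e. 1.75%.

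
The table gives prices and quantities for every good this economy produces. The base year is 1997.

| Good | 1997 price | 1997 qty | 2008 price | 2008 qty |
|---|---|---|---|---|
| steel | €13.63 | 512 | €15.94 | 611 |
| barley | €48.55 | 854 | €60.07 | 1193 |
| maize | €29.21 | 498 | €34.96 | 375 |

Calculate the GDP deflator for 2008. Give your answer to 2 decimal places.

122.42

Nominal GDP 2008 = 15.94·611 + 60.07·1193 + 34.96·375 = 94512.85.
Real GDP 2008 (at 1997 prices) = 13.63·611 + 48.55·1193 + 29.21·375 = 77201.83.
Deflator = Nominal/Real × 100 = 94512.85/77201.83 × 100 = 122.423.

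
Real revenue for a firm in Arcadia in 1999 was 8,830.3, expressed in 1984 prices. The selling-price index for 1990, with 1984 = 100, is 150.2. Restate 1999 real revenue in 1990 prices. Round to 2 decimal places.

Real revenue in 1990 prices = Real revenue in 1984 prices × (P_1990/P_1984) = 8830.3 × 1.502 = 13263.11.

13,263.11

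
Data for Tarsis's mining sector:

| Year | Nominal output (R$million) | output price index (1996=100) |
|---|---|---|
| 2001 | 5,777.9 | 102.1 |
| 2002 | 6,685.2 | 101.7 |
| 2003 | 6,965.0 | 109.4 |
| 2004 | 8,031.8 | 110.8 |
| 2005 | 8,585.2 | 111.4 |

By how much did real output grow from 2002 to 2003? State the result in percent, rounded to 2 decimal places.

-3.15%

Real output 2002 = 6685.2/1.017 = 6573.45.
Real output 2003 = 6965.0/1.094 = 6366.54.
Change = 6366.54/6573.45 − 1 = -0.0315.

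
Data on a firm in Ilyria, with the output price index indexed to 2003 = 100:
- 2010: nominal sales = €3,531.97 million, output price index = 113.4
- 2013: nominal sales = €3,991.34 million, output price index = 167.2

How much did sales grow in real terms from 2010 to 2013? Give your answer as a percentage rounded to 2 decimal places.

Deflate each year: 2010 → 3531.97/1.134 = 3114.61; 2013 → 3991.34/1.672 = 2387.17.
So real sales changed by 2387.17/3114.61 − 1 = -0.2336, i.e. -23.36%.

-23.36%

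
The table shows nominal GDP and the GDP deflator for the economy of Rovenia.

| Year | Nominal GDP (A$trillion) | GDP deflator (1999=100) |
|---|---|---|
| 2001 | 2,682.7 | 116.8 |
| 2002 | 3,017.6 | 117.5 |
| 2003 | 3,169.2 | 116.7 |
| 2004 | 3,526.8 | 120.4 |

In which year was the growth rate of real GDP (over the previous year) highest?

2002

2002: real = 3017.6/1.175 = 2568.17; growth vs 2001 (2296.83) = 11.81%.
2003: real = 3169.2/1.167 = 2715.68; growth vs 2002 (2568.17) = 5.74%.
2004: real = 3526.8/1.204 = 2929.24; growth vs 2003 (2715.68) = 7.86%.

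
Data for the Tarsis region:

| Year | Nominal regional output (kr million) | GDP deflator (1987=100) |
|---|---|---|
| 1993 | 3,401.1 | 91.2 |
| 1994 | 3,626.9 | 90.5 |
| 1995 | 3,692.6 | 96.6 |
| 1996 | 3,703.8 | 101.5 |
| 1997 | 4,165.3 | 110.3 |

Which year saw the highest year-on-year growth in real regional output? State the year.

1994

1994: real = 3626.9/0.905 = 4007.62; growth vs 1993 (3729.28) = 7.46%.
1995: real = 3692.6/0.966 = 3822.57; growth vs 1994 (4007.62) = -4.62%.
1996: real = 3703.8/1.015 = 3649.06; growth vs 1995 (3822.57) = -4.54%.
1997: real = 4165.3/1.103 = 3776.34; growth vs 1996 (3649.06) = 3.49%.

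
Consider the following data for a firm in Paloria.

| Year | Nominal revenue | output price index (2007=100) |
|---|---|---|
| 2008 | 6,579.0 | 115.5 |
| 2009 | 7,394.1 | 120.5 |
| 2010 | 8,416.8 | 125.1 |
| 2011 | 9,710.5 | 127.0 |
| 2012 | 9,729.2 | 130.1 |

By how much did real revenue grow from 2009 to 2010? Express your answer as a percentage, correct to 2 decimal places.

Real revenue 2009 = 7394.1/1.205 = 6136.18.
Real revenue 2010 = 8416.8/1.251 = 6728.06.
Change = 6728.06/6136.18 − 1 = 0.0965.

9.65%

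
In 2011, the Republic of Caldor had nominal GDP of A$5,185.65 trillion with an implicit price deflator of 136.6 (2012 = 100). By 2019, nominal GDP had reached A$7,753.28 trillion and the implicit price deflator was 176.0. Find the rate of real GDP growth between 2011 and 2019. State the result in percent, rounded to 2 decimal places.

Deflate each year: 2011 → 5185.65/1.366 = 3796.23; 2019 → 7753.28/1.760 = 4405.27.
So real GDP changed by 4405.27/3796.23 − 1 = 0.1604, i.e. 16.04%.

16.04%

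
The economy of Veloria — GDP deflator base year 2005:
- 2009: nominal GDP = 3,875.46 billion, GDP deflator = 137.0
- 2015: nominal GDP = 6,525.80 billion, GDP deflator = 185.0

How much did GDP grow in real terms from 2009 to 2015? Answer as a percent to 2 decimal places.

24.70%

Real GDP 2009 = 3875.46 / 1.370 = 2828.80.
Real GDP 2015 = 6525.80 / 1.850 = 3527.46.
Real growth = 3527.46 / 2828.80 − 1 = 0.2470.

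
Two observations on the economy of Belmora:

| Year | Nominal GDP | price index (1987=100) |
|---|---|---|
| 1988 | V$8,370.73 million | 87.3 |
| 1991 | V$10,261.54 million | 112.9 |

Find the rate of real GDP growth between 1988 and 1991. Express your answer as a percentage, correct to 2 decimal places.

Deflate each year: 1988 → 8370.73/0.873 = 9588.47; 1991 → 10261.54/1.129 = 9089.05.
So real GDP changed by 9089.05/9588.47 − 1 = -0.0521, i.e. -5.21%.

-5.21%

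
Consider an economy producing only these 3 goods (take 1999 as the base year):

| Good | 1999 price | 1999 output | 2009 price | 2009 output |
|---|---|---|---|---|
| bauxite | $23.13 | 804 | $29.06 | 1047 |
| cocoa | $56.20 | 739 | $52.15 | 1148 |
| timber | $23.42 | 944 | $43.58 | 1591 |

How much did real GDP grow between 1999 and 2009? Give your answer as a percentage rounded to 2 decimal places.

53.21%

Real GDP 1999 = Nominal GDP 1999 = 23.13·804 + 56.20·739 + 23.42·944 = 82236.80.
Real GDP 2009 (at 1999 prices) = 23.13·1047 + 56.20·1148 + 23.42·1591 = 125995.93.
Real growth = 125995.93/82236.80 − 1 = 0.5321.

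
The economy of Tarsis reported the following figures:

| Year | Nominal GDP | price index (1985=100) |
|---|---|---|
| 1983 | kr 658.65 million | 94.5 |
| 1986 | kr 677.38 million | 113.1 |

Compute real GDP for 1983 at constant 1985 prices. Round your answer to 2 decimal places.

kr 696.98 million

Real GDP = Nominal / (price index/100) = 658.65 / 0.945 = 696.98.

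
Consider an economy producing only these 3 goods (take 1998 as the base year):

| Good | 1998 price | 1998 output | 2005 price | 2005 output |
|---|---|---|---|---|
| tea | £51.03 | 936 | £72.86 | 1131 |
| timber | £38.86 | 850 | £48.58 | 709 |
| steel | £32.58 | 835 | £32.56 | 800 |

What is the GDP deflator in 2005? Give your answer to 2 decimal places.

Nominal GDP 2005 = 72.86·1131 + 48.58·709 + 32.56·800 = 142895.88.
Real GDP 2005 (at 1998 prices) = 51.03·1131 + 38.86·709 + 32.58·800 = 111330.67.
Deflator = Nominal/Real × 100 = 142895.88/111330.67 × 100 = 128.353.

128.35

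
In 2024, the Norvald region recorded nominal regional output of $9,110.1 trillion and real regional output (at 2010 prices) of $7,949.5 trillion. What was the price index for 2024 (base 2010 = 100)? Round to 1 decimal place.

price index = (Nominal / Real) × 100 = 9110.1 / 7949.5 × 100 = 114.60.

114.6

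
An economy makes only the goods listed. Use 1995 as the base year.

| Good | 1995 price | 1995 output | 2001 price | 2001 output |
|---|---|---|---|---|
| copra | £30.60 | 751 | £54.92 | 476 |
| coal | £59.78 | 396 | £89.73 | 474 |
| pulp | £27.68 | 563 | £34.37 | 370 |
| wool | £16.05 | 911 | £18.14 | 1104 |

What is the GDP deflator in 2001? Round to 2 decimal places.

Nominal GDP 2001 = 54.92·476 + 89.73·474 + 34.37·370 + 18.14·1104 = 101417.40.
Real GDP 2001 (at 1995 prices) = 30.60·476 + 59.78·474 + 27.68·370 + 16.05·1104 = 70862.12.
Deflator = Nominal/Real × 100 = 101417.40/70862.12 × 100 = 143.119.

143.12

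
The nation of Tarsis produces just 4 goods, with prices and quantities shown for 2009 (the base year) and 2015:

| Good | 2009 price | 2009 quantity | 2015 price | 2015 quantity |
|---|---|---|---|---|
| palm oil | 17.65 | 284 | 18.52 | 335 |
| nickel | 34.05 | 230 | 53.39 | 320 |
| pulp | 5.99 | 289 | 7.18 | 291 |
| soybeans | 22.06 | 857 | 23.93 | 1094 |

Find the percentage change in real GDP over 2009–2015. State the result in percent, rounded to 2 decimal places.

27.49%

Real GDP 2009 = Nominal GDP 2009 = 17.65·284 + 34.05·230 + 5.99·289 + 22.06·857 = 33480.63.
Real GDP 2015 (at 2009 prices) = 17.65·335 + 34.05·320 + 5.99·291 + 22.06·1094 = 42685.48.
Real growth = 42685.48/33480.63 − 1 = 0.2749.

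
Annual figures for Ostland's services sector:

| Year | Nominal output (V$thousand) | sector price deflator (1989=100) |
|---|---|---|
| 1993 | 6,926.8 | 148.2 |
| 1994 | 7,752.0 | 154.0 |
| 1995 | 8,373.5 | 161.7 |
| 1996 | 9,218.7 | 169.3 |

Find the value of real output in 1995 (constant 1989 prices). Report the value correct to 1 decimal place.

Real output 1995 = 8373.5 / 1.617 = 5178.42.

V$5,178.4 thousand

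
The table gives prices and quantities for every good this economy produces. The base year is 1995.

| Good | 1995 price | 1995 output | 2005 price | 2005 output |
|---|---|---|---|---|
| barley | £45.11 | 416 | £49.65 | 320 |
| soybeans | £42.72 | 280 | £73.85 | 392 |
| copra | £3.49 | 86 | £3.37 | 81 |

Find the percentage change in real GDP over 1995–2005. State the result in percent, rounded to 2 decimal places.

1.41%

Real GDP 1995 = Nominal GDP 1995 = 45.11·416 + 42.72·280 + 3.49·86 = 31027.50.
Real GDP 2005 (at 1995 prices) = 45.11·320 + 42.72·392 + 3.49·81 = 31464.13.
Real growth = 31464.13/31027.50 − 1 = 0.0141.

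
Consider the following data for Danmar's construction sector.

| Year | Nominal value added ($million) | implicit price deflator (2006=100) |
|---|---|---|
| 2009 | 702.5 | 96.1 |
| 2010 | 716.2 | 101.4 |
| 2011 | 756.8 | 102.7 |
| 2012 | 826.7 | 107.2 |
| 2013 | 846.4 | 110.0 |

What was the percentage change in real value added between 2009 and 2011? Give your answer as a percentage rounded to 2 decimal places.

Real value added 2009 = 702.5/0.961 = 731.01.
Real value added 2011 = 756.8/1.027 = 736.90.
Change = 736.90/731.01 − 1 = 0.0081.

0.81%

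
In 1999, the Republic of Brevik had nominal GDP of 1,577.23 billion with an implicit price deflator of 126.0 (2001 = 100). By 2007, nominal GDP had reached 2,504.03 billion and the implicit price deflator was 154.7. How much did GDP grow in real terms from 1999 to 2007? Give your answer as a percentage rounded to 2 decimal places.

29.31%

Deflate each year: 1999 → 1577.23/1.260 = 1251.77; 2007 → 2504.03/1.547 = 1618.64.
So real GDP changed by 1618.64/1251.77 − 1 = 0.2931, i.e. 29.31%.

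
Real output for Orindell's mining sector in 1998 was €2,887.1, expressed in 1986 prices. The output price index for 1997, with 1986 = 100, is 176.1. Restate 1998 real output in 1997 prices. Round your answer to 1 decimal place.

€5,084.2

Real output in 1997 prices = Real output in 1986 prices × (P_1997/P_1986) = 2887.1 × 1.761 = 5084.18.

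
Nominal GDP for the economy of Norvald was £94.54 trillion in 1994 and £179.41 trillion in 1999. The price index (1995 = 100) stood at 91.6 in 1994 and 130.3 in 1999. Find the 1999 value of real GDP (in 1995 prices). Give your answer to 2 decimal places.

Real GDP = Nominal / (price index/100) = 179.41 / 1.303 = 137.69.

£137.69 trillion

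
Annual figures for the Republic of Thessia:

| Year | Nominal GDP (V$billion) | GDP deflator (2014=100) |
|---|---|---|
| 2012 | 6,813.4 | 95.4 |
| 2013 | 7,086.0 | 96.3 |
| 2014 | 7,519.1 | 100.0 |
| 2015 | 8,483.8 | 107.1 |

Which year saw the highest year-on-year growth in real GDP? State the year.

2013: real = 7086.0/0.963 = 7358.26; growth vs 2012 (7141.93) = 3.03%.
2014: real = 7519.1/1.000 = 7519.10; growth vs 2013 (7358.26) = 2.19%.
2015: real = 8483.8/1.071 = 7921.38; growth vs 2014 (7519.10) = 5.35%.

2015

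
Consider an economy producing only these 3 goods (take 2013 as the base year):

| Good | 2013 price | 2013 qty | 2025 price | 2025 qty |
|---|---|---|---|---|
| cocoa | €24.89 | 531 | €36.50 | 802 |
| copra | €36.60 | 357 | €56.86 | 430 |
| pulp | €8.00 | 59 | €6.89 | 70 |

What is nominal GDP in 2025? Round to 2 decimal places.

€54205.10

Nominal GDP 2025 = Σ (p_2025 × q_2025) = 36.50·802 + 56.86·430 + 6.89·70 = 54205.10.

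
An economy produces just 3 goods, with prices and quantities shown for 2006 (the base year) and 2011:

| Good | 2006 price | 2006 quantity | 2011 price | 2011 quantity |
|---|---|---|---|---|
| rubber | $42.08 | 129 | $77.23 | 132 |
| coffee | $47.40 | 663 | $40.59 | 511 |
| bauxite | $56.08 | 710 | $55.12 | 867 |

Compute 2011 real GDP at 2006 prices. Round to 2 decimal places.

Real GDP 2011 = Σ (p_2006 × q_2011) = 42.08·132 + 47.40·511 + 56.08·867 = 78397.32.

$78397.32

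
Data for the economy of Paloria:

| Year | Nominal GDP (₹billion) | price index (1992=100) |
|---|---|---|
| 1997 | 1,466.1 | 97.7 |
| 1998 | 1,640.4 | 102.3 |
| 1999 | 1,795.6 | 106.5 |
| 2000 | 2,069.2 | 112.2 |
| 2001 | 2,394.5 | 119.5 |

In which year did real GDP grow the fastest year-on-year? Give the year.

2000

1998: real = 1640.4/1.023 = 1603.52; growth vs 1997 (1500.61) = 6.86%.
1999: real = 1795.6/1.065 = 1686.01; growth vs 1998 (1603.52) = 5.14%.
2000: real = 2069.2/1.122 = 1844.21; growth vs 1999 (1686.01) = 9.38%.
2001: real = 2394.5/1.195 = 2003.77; growth vs 2000 (1844.21) = 8.65%.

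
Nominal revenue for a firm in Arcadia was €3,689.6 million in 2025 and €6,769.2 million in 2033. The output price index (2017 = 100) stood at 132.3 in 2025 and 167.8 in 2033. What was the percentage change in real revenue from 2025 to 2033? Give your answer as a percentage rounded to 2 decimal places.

Deflate each year: 2025 → 3689.6/1.323 = 2788.81; 2033 → 6769.2/1.678 = 4034.09.
So real revenue changed by 4034.09/2788.81 − 1 = 0.4465, i.e. 44.65%.

44.65%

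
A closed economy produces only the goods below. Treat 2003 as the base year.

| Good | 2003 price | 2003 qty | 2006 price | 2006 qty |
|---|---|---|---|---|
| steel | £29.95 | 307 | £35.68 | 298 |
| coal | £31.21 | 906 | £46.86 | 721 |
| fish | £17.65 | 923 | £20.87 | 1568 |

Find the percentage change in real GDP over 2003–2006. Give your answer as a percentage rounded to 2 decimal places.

Real GDP 2003 = Nominal GDP 2003 = 29.95·307 + 31.21·906 + 17.65·923 = 53761.86.
Real GDP 2006 (at 2003 prices) = 29.95·298 + 31.21·721 + 17.65·1568 = 59102.71.
Real growth = 59102.71/53761.86 − 1 = 0.0993.

9.93%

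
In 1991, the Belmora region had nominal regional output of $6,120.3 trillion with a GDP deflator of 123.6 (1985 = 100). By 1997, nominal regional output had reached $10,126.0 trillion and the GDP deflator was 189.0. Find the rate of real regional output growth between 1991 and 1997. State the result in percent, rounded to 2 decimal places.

Deflate each year: 1991 → 6120.3/1.236 = 4951.70; 1997 → 10126.0/1.890 = 5357.67.
So real regional output changed by 5357.67/4951.70 − 1 = 0.0820, i.e. 8.20%.

8.20%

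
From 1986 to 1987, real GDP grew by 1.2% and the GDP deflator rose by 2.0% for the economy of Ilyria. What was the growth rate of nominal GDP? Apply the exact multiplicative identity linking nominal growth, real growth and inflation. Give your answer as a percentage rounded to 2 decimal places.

3.22%

(1 + g_nom) = (1 + g_real)(1 + π) = 1.0120 × 1.0200 = 1.03224.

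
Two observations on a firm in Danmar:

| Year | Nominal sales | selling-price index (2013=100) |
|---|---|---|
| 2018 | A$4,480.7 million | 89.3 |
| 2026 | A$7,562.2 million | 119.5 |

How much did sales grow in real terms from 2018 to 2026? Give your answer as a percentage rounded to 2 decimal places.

26.12%

Deflate each year: 2018 → 4480.7/0.893 = 5017.58; 2026 → 7562.2/1.195 = 6328.20.
So real sales changed by 6328.20/5017.58 − 1 = 0.2612, i.e. 26.12%.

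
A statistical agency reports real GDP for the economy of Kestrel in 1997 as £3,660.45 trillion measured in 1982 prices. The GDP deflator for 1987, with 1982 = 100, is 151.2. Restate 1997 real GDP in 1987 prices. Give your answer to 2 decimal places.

Real GDP in 1987 prices = Real GDP in 1982 prices × (P_1987/P_1982) = 3660.45 × 1.512 = 5534.60.

£5,534.60 trillion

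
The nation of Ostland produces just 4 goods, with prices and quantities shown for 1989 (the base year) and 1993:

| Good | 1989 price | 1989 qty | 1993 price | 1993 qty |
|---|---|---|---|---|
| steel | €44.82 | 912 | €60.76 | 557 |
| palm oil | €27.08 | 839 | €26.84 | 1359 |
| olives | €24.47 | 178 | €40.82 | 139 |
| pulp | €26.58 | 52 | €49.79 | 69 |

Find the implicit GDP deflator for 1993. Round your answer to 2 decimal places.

118.55

Nominal GDP 1993 = 60.76·557 + 26.84·1359 + 40.82·139 + 49.79·69 = 79428.37.
Real GDP 1993 (at 1989 prices) = 44.82·557 + 27.08·1359 + 24.47·139 + 26.58·69 = 67001.81.
Deflator = Nominal/Real × 100 = 79428.37/67001.81 × 100 = 118.547.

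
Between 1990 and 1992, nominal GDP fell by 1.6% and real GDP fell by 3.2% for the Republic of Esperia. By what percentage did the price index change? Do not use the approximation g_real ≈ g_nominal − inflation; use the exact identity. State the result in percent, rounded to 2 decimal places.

1.65%

(1 + g_nom) = (1 + g_real)(1 + π), so π = 0.9840 / 0.9680 − 1 = 0.01653.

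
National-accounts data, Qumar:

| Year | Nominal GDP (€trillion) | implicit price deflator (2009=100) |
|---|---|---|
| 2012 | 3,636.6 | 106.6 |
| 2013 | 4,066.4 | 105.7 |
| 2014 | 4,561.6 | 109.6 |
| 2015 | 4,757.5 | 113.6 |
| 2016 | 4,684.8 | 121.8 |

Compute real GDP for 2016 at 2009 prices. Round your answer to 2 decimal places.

€3,846.31 trillion

Real GDP 2016 = 4684.8 / 1.218 = 3846.31.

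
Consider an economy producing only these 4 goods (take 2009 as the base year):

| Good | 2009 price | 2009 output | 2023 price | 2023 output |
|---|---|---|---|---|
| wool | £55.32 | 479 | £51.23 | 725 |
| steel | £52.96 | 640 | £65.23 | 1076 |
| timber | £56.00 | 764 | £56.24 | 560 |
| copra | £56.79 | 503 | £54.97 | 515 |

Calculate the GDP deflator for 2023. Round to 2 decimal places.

105.98

Nominal GDP 2023 = 51.23·725 + 65.23·1076 + 56.24·560 + 54.97·515 = 167133.18.
Real GDP 2023 (at 2009 prices) = 55.32·725 + 52.96·1076 + 56.00·560 + 56.79·515 = 157698.81.
Deflator = Nominal/Real × 100 = 167133.18/157698.81 × 100 = 105.983.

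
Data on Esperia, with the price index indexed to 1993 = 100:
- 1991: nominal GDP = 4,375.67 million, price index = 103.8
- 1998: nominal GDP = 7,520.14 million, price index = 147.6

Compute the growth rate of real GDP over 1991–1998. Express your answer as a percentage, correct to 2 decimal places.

20.86%

Deflate each year: 1991 → 4375.67/1.038 = 4215.48; 1998 → 7520.14/1.476 = 5094.95.
So real GDP changed by 5094.95/4215.48 − 1 = 0.2086, i.e. 20.86%.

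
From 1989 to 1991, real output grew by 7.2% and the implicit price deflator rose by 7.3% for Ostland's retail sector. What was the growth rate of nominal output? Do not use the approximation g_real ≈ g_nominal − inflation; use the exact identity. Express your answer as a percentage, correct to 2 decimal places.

15.03%

(1 + g_nom) = (1 + g_real)(1 + π) = 1.0720 × 1.0730 = 1.15026.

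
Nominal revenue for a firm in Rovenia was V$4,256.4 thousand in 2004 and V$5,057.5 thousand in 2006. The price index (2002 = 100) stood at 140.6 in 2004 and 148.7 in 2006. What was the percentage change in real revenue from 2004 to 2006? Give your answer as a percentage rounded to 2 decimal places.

Real revenue 2004 = 4256.4 / 1.406 = 3027.31.
Real revenue 2006 = 5057.5 / 1.487 = 3401.14.
Real growth = 3401.14 / 3027.31 − 1 = 0.1235.

12.35%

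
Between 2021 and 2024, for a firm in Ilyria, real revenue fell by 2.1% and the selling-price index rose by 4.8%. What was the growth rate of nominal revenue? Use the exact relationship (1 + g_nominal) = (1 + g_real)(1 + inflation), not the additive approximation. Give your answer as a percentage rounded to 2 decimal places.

2.60%

(1 + g_nom) = (1 + g_real)(1 + π) = 0.9790 × 1.0480 = 1.02599.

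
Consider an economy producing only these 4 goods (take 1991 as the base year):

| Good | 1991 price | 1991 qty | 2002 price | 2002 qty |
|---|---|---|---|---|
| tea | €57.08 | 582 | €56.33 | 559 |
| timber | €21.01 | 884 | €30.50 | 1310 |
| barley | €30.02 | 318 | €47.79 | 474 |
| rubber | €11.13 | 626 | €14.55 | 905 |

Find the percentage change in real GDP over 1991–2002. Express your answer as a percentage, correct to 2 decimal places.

Real GDP 1991 = Nominal GDP 1991 = 57.08·582 + 21.01·884 + 30.02·318 + 11.13·626 = 68307.14.
Real GDP 2002 (at 1991 prices) = 57.08·559 + 21.01·1310 + 30.02·474 + 11.13·905 = 83732.95.
Real growth = 83732.95/68307.14 − 1 = 0.2258.

22.58%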